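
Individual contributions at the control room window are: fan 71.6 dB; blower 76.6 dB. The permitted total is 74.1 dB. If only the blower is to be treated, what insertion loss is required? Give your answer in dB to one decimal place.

Fixed contribution from the other source: Σ 10^(L/10) = 10^(71.6/10) = 1.445e+07 (71.60 dB).
To meet 74.1 dB overall, the treated blower may contribute at most 10^(74.1/10) − 1.445e+07 = 1.125e+07, i.e. 70.51 dB.
Required insertion loss = 76.6 − 70.51 = 6.09 dB.

6.1 dB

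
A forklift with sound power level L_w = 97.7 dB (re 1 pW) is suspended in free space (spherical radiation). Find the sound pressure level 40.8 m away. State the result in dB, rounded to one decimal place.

Free-field spherical radiation: L_p = L_w − 10·log₁₀(4π·r²), r = 40.8 m.
4π·r² = 2.092e+04 m², 10·log₁₀ of that is 43.205 dB.
L_p = 97.7 − 43.205 = 54.49 dB.

54.5 dB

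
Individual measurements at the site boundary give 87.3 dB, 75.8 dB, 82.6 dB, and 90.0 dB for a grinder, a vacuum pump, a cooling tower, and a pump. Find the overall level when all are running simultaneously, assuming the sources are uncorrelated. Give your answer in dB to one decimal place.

Incoherent sources combine by intensity addition: L_total = 10·log₁₀(Σ 10^(L_i/10)).
Σ 10^(L/10) = 10^(87.3/10) + 10^(75.8/10) + 10^(82.6/10) + 10^(90.0/10) = 1.757e+09.
L_total = 10·log₁₀(1.757e+09) = 92.45 dB.

92.4 dB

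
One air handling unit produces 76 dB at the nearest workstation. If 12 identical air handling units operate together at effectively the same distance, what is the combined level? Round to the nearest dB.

N identical incoherent sources raise the level by 10·log₁₀ N.
L_total = 76 + 10·log₁₀(12) = 76 + 10.792 = 86.79 dB.

87 dB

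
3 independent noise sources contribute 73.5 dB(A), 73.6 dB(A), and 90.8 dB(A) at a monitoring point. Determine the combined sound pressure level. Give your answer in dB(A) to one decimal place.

Incoherent sources combine by intensity addition: L_total = 10·log₁₀(Σ 10^(L_i/10)).
Σ 10^(L/10) = 10^(73.5/10) + 10^(73.6/10) + 10^(90.8/10) = 1.248e+09.
L_total = 10·log₁₀(1.248e+09) = 90.96 dB(A).

91.0 dB(A)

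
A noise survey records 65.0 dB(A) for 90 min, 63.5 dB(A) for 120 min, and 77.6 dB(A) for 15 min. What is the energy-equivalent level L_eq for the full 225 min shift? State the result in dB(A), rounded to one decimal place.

68.0 dB(A)

Weight each interval's intensity by its duration and average over T = 225 min:
Σ tᵢ·10^(Lᵢ/10) = 90·10^(65.0/10) + 120·10^(63.5/10) + 15·10^(77.6/10) = 1.416e+09.
L_eq = 10·log₁₀(1.416e+09/225) = 67.99 dB(A).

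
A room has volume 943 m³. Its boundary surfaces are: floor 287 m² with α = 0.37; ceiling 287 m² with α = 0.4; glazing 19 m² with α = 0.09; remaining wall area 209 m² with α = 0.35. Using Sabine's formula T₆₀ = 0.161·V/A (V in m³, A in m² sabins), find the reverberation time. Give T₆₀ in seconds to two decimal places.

A = Σ Sᵢαᵢ = 287·0.37 + 287·0.4 + 19·0.09 + 209·0.35 = 295.85 m².
T₆₀ = 0.161·V/A = 0.161·943/295.85 = 0.513 s.

0.51 s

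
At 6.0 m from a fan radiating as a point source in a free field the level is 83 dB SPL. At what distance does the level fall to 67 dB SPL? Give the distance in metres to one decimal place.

For a point source L₁ − L₂ = 20·log₁₀(r₂/r₁), so r₂ = r₁·10^((L₁−L₂)/20).
r₂ = 6.0·10^((83−67)/20) = 6.0·10^(16.0/20) = 37.86 m.

37.9 m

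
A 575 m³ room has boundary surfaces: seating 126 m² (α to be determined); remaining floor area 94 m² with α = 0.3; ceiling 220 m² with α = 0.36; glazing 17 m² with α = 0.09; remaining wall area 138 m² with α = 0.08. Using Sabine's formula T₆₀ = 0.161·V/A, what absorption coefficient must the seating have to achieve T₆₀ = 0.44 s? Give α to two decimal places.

A = 0.161·V/T₆₀ = 0.161·575/0.44 = 210.40 m² sabins.
Absorption from the other surfaces = 94·0.3 + 220·0.36 + 17·0.09 + 138·0.08 = 119.97 m², so the seating must supply 90.43 m² over 126 m².
α = 90.43/126 = 0.718.

0.72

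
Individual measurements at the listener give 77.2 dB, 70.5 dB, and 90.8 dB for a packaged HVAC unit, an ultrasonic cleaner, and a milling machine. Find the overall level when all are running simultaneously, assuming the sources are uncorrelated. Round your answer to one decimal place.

91.0 dB

For uncorrelated sources the intensities add, so convert each level to linear form, sum, and take 10·log₁₀ of the total.
Σ 10^(L/10) = 10^(77.2/10) + 10^(70.5/10) + 10^(90.8/10) = 1.266e+09.
L_total = 10·log₁₀(1.266e+09) = 91.02 dB.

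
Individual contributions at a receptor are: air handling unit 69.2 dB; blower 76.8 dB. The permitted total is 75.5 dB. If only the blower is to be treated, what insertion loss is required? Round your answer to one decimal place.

The untreated sources together contribute 10^(69.2/10) = 8.318e+06, i.e. 69.20 dB.
The limit corresponds to 10^(75.5/10) = 3.548e+07; subtracting the fixed part leaves 2.716e+07 for the blower, i.e. 74.34 dB.
So the blower must be reduced from 76.8 to 74.34 dB: IL = 2.46 dB.

2.5 dB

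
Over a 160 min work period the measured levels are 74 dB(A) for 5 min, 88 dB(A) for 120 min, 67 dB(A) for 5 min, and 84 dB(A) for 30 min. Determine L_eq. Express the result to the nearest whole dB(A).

87 dB(A)

L_eq = 10·log₁₀[(1/T)·Σ tᵢ·10^(Lᵢ/10)] with T = 160 min.
Σ tᵢ·10^(Lᵢ/10) = 5·10^(74/10) + 120·10^(88/10) + 5·10^(67/10) + 30·10^(84/10) = 8.340e+10.
L_eq = 10·log₁₀(8.340e+10/160) = 87.17 dB(A).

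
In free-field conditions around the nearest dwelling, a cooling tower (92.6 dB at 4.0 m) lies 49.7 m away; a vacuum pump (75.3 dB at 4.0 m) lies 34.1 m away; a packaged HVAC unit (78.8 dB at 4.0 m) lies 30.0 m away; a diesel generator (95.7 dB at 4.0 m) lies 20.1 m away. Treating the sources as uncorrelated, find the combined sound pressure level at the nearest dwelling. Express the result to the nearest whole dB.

Propagate each source to the receiver with L = L_ref − 20·log₁₀(r/r_ref), then add intensities.
cooling tower: 92.6 − 20·log₁₀(49.7/4.0) = 92.6 − 21.89 = 70.71 dB.
vacuum pump: 75.3 − 20·log₁₀(34.1/4.0) = 75.3 − 18.61 = 56.69 dB.
packaged HVAC unit: 78.8 − 20·log₁₀(30.0/4.0) = 78.8 − 17.50 = 61.30 dB.
diesel generator: 95.7 − 20·log₁₀(20.1/4.0) = 95.7 − 14.02 = 81.68 dB.
Σ 10^(L/10) = 1.607e+08 → L_total = 10·log₁₀(1.607e+08) = 82.06 dB.

82 dB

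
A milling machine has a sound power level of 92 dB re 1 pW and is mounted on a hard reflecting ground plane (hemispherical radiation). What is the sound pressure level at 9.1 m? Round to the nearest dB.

L_p = L_w − 10·log₁₀(2π·r²) with r = 9.1 m.
2π·r² = 520.3 m², 10·log₁₀ of that is 27.163 dB.
L_p = 92 − 27.163 = 64.84 dB.

65 dB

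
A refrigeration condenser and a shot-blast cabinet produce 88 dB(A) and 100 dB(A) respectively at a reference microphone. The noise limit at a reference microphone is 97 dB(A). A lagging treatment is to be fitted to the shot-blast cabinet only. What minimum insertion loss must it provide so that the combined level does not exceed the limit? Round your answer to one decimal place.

Everything except the shot-blast cabinet sums to 10^(88/10) = 6.310e+08 in linear terms, 88.00 dB(A).
To meet 97 dB(A) overall, the treated shot-blast cabinet may contribute at most 10^(97/10) − 6.310e+08 = 4.381e+09, i.e. 96.42 dB(A).
Required insertion loss = 100 − 96.42 = 3.58 dB.

3.6 dB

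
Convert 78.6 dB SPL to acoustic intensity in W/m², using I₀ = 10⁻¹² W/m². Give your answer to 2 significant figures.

7.2e-05 W/m²

I = I₀·10^(L/10) = 10⁻¹² × 10^(78.6/10) = 10^(-4.140).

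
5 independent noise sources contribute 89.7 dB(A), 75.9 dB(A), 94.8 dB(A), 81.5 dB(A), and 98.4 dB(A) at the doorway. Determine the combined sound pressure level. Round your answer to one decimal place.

100.4 dB(A)

For uncorrelated sources the intensities add, so convert each level to linear form, sum, and take 10·log₁₀ of the total.
Σ 10^(L/10) = 10^(89.7/10) + 10^(75.9/10) + 10^(94.8/10) + 10^(81.5/10) + 10^(98.4/10) = 1.105e+10.
L_total = 10·log₁₀(1.105e+10) = 100.43 dB(A).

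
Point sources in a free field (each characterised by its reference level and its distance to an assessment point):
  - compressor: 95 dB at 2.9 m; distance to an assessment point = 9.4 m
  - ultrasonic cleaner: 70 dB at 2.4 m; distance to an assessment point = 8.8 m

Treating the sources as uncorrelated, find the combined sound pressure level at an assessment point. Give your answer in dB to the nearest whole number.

Propagate each source to the receiver with L = L_ref − 20·log₁₀(r/r_ref), then add intensities.
compressor: 95 − 20·log₁₀(9.4/2.9) = 95 − 10.21 = 84.79 dB.
ultrasonic cleaner: 70 − 20·log₁₀(8.8/2.4) = 70 − 11.29 = 58.71 dB.
Σ 10^(L/10) = 3.017e+08 → L_total = 10·log₁₀(3.017e+08) = 84.80 dB.

85 dB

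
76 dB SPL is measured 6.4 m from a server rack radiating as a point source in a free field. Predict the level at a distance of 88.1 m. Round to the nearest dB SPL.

53 dB SPL

Point-source attenuation: ΔL = 20·log₁₀(r₂/r₁) = 20·log₁₀(88.1/6.4) = 22.776 dB.
L₂ = 76 − 20·log₁₀(88.1/6.4) = 76 − 22.776 = 53.22 dB SPL.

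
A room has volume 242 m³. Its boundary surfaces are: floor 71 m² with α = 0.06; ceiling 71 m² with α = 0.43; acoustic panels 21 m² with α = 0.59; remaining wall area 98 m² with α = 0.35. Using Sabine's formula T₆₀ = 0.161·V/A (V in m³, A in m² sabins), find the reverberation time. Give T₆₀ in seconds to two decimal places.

0.48 s

A = Σ Sᵢαᵢ = 71·0.06 + 71·0.43 + 21·0.59 + 98·0.35 = 81.48 m².
T₆₀ = 0.161 × 242 / 81.48 = 0.478 s.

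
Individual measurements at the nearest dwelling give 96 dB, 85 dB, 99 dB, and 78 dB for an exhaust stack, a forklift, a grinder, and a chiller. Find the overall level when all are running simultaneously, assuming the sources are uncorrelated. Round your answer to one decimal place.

100.9 dB

Incoherent sources combine by intensity addition: L_total = 10·log₁₀(Σ 10^(L_i/10)).
Σ 10^(L/10) = 10^(96/10) + 10^(85/10) + 10^(99/10) + 10^(78/10) = 1.230e+10.
L_total = 10·log₁₀(1.230e+10) = 100.90 dB.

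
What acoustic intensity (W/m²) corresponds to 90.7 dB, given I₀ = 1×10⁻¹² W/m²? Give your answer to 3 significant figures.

I/I₀ = 10^(90.7/10) = 1.175e+09, so I = 1.175e+09 × 10⁻¹² W/m².

0.00117 W/m²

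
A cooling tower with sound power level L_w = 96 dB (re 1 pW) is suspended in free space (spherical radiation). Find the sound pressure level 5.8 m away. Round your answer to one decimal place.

Free-field spherical radiation: L_p = L_w − 10·log₁₀(4π·r²), r = 5.8 m.
4π·r² = 422.7 m², 10·log₁₀ of that is 26.261 dB.
L_p = 96 − 26.261 = 69.74 dB.

69.7 dB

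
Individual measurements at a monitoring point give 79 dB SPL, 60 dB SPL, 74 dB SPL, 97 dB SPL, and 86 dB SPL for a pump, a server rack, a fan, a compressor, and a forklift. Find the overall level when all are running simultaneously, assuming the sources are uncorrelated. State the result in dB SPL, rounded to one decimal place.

97.4 dB SPL

For uncorrelated sources the intensities add, so convert each level to linear form, sum, and take 10·log₁₀ of the total.
Σ 10^(L/10) = 10^(79/10) + 10^(60/10) + 10^(74/10) + 10^(97/10) + 10^(86/10) = 5.516e+09.
L_total = 10·log₁₀(5.516e+09) = 97.42 dB SPL.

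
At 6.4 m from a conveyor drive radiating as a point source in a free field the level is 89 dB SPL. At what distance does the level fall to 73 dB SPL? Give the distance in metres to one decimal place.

Point-source spreading drops the level by 20·log₁₀(r₂/r₁); inverting, r₂/r₁ = 10^(ΔL/20).
r₂ = 6.4·10^((89−73)/20) = 6.4·10^(16.0/20) = 40.38 m.

40.4 m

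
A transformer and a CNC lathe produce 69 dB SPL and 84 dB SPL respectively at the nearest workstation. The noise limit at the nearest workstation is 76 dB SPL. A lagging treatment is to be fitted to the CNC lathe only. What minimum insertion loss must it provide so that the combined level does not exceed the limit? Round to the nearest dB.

Fixed contribution from the other source: Σ 10^(L/10) = 10^(69/10) = 7.943e+06 (69.00 dB SPL).
To meet 76 dB SPL overall, the treated CNC lathe may contribute at most 10^(76/10) − 7.943e+06 = 3.187e+07, i.e. 75.03 dB SPL.
Required insertion loss = 84 − 75.03 = 8.97 dB.

9 dB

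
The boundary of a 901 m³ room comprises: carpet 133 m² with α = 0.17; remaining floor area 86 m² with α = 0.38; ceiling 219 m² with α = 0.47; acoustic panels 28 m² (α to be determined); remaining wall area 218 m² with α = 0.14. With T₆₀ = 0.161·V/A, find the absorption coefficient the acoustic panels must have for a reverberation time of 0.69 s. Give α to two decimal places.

From T₆₀ = 0.161·V/A, the target T₆₀ = 0.69 s needs A = 0.161·901/0.69 = 210.23 m².
Absorption from the other surfaces = 133·0.17 + 86·0.38 + 219·0.47 + 218·0.14 = 188.74 m², so the acoustic panels must supply 21.49 m² over 28 m².
α = 21.49/28 = 0.768.

0.77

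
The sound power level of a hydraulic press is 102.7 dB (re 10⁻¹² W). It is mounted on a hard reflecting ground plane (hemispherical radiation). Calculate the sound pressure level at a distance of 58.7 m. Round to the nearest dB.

The power spreads over a hemisphere of area 2π·r², so L_p = L_w − 10·log₁₀(2π·r²).
2π·r² = 2.165e+04 m², 10·log₁₀ of that is 43.355 dB.
L_p = 102.7 − 43.355 = 59.35 dB.

59 dB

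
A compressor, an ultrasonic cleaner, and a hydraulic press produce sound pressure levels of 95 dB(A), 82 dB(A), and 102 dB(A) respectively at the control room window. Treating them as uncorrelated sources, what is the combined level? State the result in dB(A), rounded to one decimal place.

102.8 dB(A)

For uncorrelated sources the intensities add, so convert each level to linear form, sum, and take 10·log₁₀ of the total.
Σ 10^(L/10) = 10^(95/10) + 10^(82/10) + 10^(102/10) = 1.917e+10.
L_total = 10·log₁₀(1.917e+10) = 102.83 dB(A).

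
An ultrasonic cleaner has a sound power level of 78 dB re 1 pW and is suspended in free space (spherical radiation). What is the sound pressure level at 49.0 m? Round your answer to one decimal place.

33.2 dB

L_p = L_w − 10·log₁₀(4π·r²) with r = 49.0 m.
4π·r² = 3.017e+04 m², 10·log₁₀ of that is 44.796 dB.
L_p = 78 − 44.796 = 33.20 dB.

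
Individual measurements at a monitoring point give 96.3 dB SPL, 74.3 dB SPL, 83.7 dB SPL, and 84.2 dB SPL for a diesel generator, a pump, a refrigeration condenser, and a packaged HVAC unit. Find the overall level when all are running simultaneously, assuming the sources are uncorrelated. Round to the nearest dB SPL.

Incoherent sources combine by intensity addition: L_total = 10·log₁₀(Σ 10^(L_i/10)).
Σ 10^(L/10) = 10^(96.3/10) + 10^(74.3/10) + 10^(83.7/10) + 10^(84.2/10) = 4.790e+09.
L_total = 10·log₁₀(4.790e+09) = 96.80 dB SPL.

97 dB SPL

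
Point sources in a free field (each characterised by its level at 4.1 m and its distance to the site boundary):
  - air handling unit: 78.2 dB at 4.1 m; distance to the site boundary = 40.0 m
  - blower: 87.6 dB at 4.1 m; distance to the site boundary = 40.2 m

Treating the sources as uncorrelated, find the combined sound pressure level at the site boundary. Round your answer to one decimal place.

68.2 dB

Propagate each source to the receiver with L = L_ref − 20·log₁₀(r/r_ref), then add intensities.
air handling unit: 78.2 − 20·log₁₀(40.0/4.1) = 78.2 − 19.79 = 58.41 dB.
blower: 87.6 − 20·log₁₀(40.2/4.1) = 87.6 − 19.83 = 67.77 dB.
Σ 10^(L/10) = 6.680e+06 → L_total = 10·log₁₀(6.680e+06) = 68.25 dB.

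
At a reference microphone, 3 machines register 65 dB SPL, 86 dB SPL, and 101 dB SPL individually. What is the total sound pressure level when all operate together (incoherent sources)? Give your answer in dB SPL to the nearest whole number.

Incoherent sources combine by intensity addition: L_total = 10·log₁₀(Σ 10^(L_i/10)).
Σ 10^(L/10) = 10^(65/10) + 10^(86/10) + 10^(101/10) = 1.299e+10.
L_total = 10·log₁₀(1.299e+10) = 101.14 dB SPL.

101 dB SPL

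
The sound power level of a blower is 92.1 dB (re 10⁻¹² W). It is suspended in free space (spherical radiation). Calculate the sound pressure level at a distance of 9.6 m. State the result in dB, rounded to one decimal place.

L_p = L_w − 10·log₁₀(4π·r²) with r = 9.6 m.
4π·r² = 1158 m², 10·log₁₀ of that is 30.638 dB.
L_p = 92.1 − 30.638 = 61.46 dB.

61.5 dB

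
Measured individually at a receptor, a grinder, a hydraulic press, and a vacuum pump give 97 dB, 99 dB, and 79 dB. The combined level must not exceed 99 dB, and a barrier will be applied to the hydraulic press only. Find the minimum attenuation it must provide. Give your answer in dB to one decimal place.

Fixed contribution from the other sources: Σ 10^(L/10) = 10^(97/10) + 10^(79/10) = 5.091e+09 (97.07 dB).
To meet 99 dB overall, the treated hydraulic press may contribute at most 10^(99/10) − 5.091e+09 = 2.852e+09, i.e. 94.55 dB.
Required insertion loss = 99 − 94.55 = 4.45 dB.

4.4 dB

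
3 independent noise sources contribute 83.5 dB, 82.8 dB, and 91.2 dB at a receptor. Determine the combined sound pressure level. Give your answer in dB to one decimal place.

92.4 dB

For uncorrelated sources the intensities add, so convert each level to linear form, sum, and take 10·log₁₀ of the total.
Σ 10^(L/10) = 10^(83.5/10) + 10^(82.8/10) + 10^(91.2/10) = 1.733e+09.
L_total = 10·log₁₀(1.733e+09) = 92.39 dB.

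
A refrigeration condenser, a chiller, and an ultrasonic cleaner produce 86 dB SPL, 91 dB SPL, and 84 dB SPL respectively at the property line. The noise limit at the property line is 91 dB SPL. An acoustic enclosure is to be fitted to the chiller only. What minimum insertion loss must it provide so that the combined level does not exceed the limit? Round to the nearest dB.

3 dB

Fixed contribution from the other sources: Σ 10^(L/10) = 10^(86/10) + 10^(84/10) = 6.493e+08 (88.12 dB SPL).
The limit corresponds to 10^(91/10) = 1.259e+09; subtracting the fixed part leaves 6.096e+08 for the chiller, i.e. 87.85 dB SPL.
So the chiller must be reduced from 91 to 87.85 dB SPL: IL = 3.15 dB.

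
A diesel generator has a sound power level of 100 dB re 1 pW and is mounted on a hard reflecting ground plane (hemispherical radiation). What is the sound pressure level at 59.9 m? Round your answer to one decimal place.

56.5 dB

The power spreads over a hemisphere of area 2π·r², so L_p = L_w − 10·log₁₀(2π·r²).
2π·r² = 2.254e+04 m², 10·log₁₀ of that is 43.530 dB.
L_p = 100 − 43.530 = 56.47 dB.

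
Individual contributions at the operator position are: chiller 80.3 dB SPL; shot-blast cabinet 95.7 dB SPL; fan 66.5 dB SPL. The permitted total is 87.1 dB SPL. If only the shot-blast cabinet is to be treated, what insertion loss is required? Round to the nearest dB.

Everything except the shot-blast cabinet sums to 10^(80.3/10) + 10^(66.5/10) = 1.116e+08 in linear terms, 80.48 dB SPL.
To meet 87.1 dB SPL overall, the treated shot-blast cabinet may contribute at most 10^(87.1/10) − 1.116e+08 = 4.012e+08, i.e. 86.03 dB SPL.
So the shot-blast cabinet must be reduced from 95.7 to 86.03 dB SPL: IL = 9.67 dB.

10 dB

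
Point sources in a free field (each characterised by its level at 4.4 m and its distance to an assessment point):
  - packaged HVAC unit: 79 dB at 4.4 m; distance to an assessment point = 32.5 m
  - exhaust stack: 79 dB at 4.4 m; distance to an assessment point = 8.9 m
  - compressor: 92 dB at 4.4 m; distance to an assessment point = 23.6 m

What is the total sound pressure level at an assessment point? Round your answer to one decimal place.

78.8 dB

Propagate each source to the receiver with L = L_ref − 20·log₁₀(r/r_ref), then add intensities.
packaged HVAC unit: 79 − 20·log₁₀(32.5/4.4) = 79 − 17.37 = 61.63 dB.
exhaust stack: 79 − 20·log₁₀(8.9/4.4) = 79 − 6.12 = 72.88 dB.
compressor: 92 − 20·log₁₀(23.6/4.4) = 92 − 14.59 = 77.41 dB.
Σ 10^(L/10) = 7.596e+07 → L_total = 10·log₁₀(7.596e+07) = 78.81 dB.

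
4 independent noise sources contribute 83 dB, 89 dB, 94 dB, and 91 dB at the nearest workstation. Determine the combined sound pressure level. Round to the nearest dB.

97 dB

For uncorrelated sources the intensities add, so convert each level to linear form, sum, and take 10·log₁₀ of the total.
Σ 10^(L/10) = 10^(83/10) + 10^(89/10) + 10^(94/10) + 10^(91/10) = 4.765e+09.
L_total = 10·log₁₀(4.765e+09) = 96.78 dB.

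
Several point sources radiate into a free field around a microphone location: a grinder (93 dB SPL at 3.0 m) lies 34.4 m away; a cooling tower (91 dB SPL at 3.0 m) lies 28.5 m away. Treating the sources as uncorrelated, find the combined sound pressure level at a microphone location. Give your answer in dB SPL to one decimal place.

First find each source's level at the receiver (point-source: −20·log₁₀(r/r_ref)), then combine on an intensity basis.
grinder: 93 − 20·log₁₀(34.4/3.0) = 93 − 21.19 = 71.81 dB SPL.
cooling tower: 91 − 20·log₁₀(28.5/3.0) = 91 − 19.55 = 71.45 dB SPL.
Σ 10^(L/10) = 2.912e+07 → L_total = 10·log₁₀(2.912e+07) = 74.64 dB SPL.

74.6 dB SPL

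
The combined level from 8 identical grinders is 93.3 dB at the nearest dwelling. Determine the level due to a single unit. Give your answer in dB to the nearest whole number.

84 dB

For N identical incoherent sources L_total = L₁ + 10·log₁₀ N, so L₁ = 93.3 − 10·log₁₀(8) = 93.3 − 9.031.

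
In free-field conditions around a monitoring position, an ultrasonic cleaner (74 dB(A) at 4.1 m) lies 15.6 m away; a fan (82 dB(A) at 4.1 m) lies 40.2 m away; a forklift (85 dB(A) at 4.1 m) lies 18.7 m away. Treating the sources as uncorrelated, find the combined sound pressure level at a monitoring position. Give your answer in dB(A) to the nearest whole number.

73 dB(A)

Apply inverse-square spreading to bring every level to the receiver, then sum 10^(L/10).
ultrasonic cleaner: 74 − 20·log₁₀(15.6/4.1) = 74 − 11.61 = 62.39 dB(A).
fan: 82 − 20·log₁₀(40.2/4.1) = 82 − 19.83 = 62.17 dB(A).
forklift: 85 − 20·log₁₀(18.7/4.1) = 85 − 13.18 = 71.82 dB(A).
Σ 10^(L/10) = 1.859e+07 → L_total = 10·log₁₀(1.859e+07) = 72.69 dB(A).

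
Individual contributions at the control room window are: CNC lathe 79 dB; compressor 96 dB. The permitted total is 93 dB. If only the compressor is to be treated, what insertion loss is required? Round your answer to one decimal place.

Fixed contribution from the other source: Σ 10^(L/10) = 10^(79/10) = 7.943e+07 (79.00 dB).
The limit corresponds to 10^(93/10) = 1.995e+09; subtracting the fixed part leaves 1.916e+09 for the compressor, i.e. 92.82 dB.
Required insertion loss = 96 − 92.82 = 3.18 dB.

3.2 dB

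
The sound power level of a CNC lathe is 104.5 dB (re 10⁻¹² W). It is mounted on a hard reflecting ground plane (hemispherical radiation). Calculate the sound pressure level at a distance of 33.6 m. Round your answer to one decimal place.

66.0 dB

L_p = L_w − 10·log₁₀(2π·r²) with r = 33.6 m.
2π·r² = 7093 m², 10·log₁₀ of that is 38.509 dB.
L_p = 104.5 − 38.509 = 65.99 dB.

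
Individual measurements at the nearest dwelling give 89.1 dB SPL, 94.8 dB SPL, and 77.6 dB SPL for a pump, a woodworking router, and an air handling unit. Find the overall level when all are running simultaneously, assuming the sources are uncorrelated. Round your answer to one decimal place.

95.9 dB SPL

Incoherent sources combine by intensity addition: L_total = 10·log₁₀(Σ 10^(L_i/10)).
Σ 10^(L/10) = 10^(89.1/10) + 10^(94.8/10) + 10^(77.6/10) = 3.890e+09.
L_total = 10·log₁₀(3.890e+09) = 95.90 dB SPL.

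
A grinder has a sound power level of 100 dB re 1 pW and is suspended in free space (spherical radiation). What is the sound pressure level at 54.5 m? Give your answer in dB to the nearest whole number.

L_p = L_w − 10·log₁₀(4π·r²) with r = 54.5 m.
4π·r² = 3.733e+04 m², 10·log₁₀ of that is 45.720 dB.
L_p = 100 − 45.720 = 54.28 dB.

54 dB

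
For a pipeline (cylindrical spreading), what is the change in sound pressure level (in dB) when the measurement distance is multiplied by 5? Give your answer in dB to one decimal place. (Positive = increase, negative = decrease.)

A line source loses 3 dB per doubling of distance; generally ΔL = −10·log₁₀(r₂/r₁).
ΔL = −10·log₁₀(5) = -6.99 dB.

-7.0 dB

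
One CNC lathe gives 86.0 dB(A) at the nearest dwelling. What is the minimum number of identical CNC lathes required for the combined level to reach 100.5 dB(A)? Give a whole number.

29

Need L₁ + 10·log₁₀ N ≥ 100.5, i.e. log₁₀ N ≥ 1.45.
N ≥ 10^(14.5/10) = 28.184, so N = 29.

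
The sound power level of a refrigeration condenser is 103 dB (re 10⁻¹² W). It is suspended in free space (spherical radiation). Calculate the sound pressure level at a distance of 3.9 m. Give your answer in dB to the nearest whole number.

80 dB

L_p = L_w − 10·log₁₀(4π·r²) with r = 3.9 m.
4π·r² = 191.1 m², 10·log₁₀ of that is 22.813 dB.
L_p = 103 − 22.813 = 80.19 dB.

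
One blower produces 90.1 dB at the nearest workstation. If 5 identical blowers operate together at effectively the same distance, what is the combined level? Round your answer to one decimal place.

97.1 dB

With 5 equal, uncorrelated contributions the intensity is 5× that of one unit, giving a rise of 10·log₁₀ 5.
L_total = 90.1 + 10·log₁₀(5) = 90.1 + 6.990 = 97.09 dB.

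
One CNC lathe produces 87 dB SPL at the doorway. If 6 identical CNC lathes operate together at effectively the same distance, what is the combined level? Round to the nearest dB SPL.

95 dB SPL

L_total = L₁ + 10·log₁₀ N for N identical incoherent sources.
L_total = 87 + 10·log₁₀(6) = 87 + 7.782 = 94.78 dB SPL.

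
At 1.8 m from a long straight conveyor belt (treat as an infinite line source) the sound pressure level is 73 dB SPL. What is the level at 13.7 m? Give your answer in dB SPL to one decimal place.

For a line source, L₂ = L₁ − 10·log₁₀(r₂/r₁).
L₂ = 73 − 10·log₁₀(13.7/1.8) = 73 − 8.814 = 64.19 dB SPL.

64.2 dB SPL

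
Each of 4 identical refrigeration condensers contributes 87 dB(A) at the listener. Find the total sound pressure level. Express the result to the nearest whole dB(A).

With 4 equal, uncorrelated contributions the intensity is 4× that of one unit, giving a rise of 10·log₁₀ 4.
L_total = 87 + 10·log₁₀(4) = 87 + 6.021 = 93.02 dB(A).

93 dB(A)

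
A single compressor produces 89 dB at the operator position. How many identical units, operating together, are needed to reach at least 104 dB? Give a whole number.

32

The shortfall is 104 − 89 = 15.0 dB, and N units add 10·log₁₀ N, so need 10·log₁₀ N ≥ 15.0.
N ≥ 10^(15.0/10) = 31.623, so N = 32.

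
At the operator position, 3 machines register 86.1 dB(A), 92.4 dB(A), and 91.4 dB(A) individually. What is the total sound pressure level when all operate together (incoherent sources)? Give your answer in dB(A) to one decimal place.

Incoherent sources combine by intensity addition: L_total = 10·log₁₀(Σ 10^(L_i/10)).
Σ 10^(L/10) = 10^(86.1/10) + 10^(92.4/10) + 10^(91.4/10) = 3.526e+09.
L_total = 10·log₁₀(3.526e+09) = 95.47 dB(A).

95.5 dB(A)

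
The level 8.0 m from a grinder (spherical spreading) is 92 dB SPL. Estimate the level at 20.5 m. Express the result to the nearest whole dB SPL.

84 dB SPL

Point-source attenuation: ΔL = 20·log₁₀(r₂/r₁) = 20·log₁₀(20.5/8.0) = 8.173 dB.
L₂ = 92 − 20·log₁₀(20.5/8.0) = 92 − 8.173 = 83.83 dB SPL.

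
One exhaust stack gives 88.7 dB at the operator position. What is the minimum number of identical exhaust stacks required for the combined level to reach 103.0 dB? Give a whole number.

N identical sources give L₁ + 10·log₁₀ N, so require 10·log₁₀ N ≥ 103.0 − 88.7 = 14.3 dB.
N ≥ 10^(14.3/10) = 26.915, so N = 27.

27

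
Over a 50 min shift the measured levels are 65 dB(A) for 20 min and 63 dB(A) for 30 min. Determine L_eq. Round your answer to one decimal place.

Weight each interval's intensity by its duration and average over T = 50 min:
Σ tᵢ·10^(Lᵢ/10) = 20·10^(65/10) + 30·10^(63/10) = 1.231e+08.
L_eq = 10·log₁₀(1.231e+08/50) = 63.91 dB(A).

63.9 dB(A)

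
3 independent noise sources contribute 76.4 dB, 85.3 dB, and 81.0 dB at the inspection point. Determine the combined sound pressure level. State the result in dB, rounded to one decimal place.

For uncorrelated sources the intensities add, so convert each level to linear form, sum, and take 10·log₁₀ of the total.
Σ 10^(L/10) = 10^(76.4/10) + 10^(85.3/10) + 10^(81.0/10) = 5.084e+08.
L_total = 10·log₁₀(5.084e+08) = 87.06 dB.

87.1 dB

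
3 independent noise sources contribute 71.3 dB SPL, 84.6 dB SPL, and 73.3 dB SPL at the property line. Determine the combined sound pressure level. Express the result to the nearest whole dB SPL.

For uncorrelated sources the intensities add, so convert each level to linear form, sum, and take 10·log₁₀ of the total.
Σ 10^(L/10) = 10^(71.3/10) + 10^(84.6/10) + 10^(73.3/10) = 3.233e+08.
L_total = 10·log₁₀(3.233e+08) = 85.10 dB SPL.

85 dB SPL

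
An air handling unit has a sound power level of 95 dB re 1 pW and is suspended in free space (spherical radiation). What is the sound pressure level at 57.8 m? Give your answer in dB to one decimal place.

48.8 dB

Free-field spherical radiation: L_p = L_w − 10·log₁₀(4π·r²), r = 57.8 m.
4π·r² = 4.198e+04 m², 10·log₁₀ of that is 46.231 dB.
L_p = 95 − 46.231 = 48.77 dB.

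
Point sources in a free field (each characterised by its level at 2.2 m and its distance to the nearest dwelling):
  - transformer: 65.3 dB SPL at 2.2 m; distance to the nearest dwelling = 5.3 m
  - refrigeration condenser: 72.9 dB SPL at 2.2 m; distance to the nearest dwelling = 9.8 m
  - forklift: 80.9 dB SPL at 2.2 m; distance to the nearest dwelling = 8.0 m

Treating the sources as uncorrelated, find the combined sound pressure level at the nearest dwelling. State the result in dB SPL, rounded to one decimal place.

Apply inverse-square spreading to bring every level to the receiver, then sum 10^(L/10).
transformer: 65.3 − 20·log₁₀(5.3/2.2) = 65.3 − 7.64 = 57.66 dB SPL.
refrigeration condenser: 72.9 − 20·log₁₀(9.8/2.2) = 72.9 − 12.98 = 59.92 dB SPL.
forklift: 80.9 − 20·log₁₀(8.0/2.2) = 80.9 − 11.21 = 69.69 dB SPL.
Σ 10^(L/10) = 1.087e+07 → L_total = 10·log₁₀(1.087e+07) = 70.36 dB SPL.

70.4 dB SPL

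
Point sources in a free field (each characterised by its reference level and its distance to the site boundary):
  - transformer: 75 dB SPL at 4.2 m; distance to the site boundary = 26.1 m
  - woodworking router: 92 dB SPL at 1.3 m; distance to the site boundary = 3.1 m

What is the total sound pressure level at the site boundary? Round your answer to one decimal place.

84.5 dB SPL

Apply inverse-square spreading to bring every level to the receiver, then sum 10^(L/10).
transformer: 75 − 20·log₁₀(26.1/4.2) = 75 − 15.87 = 59.13 dB SPL.
woodworking router: 92 − 20·log₁₀(3.1/1.3) = 92 − 7.55 = 84.45 dB SPL.
Σ 10^(L/10) = 2.795e+08 → L_total = 10·log₁₀(2.795e+08) = 84.46 dB SPL.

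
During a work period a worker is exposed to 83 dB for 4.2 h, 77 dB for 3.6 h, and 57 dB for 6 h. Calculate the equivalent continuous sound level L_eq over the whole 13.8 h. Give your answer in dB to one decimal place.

78.7 dB

L_eq = 10·log₁₀[(1/T)·Σ tᵢ·10^(Lᵢ/10)] with T = 13.8 h.
Σ tᵢ·10^(Lᵢ/10) = 4.2·10^(83/10) + 3.6·10^(77/10) + 6·10^(57/10) = 1.021e+09.
L_eq = 10·log₁₀(1.021e+09/13.8) = 78.69 dB.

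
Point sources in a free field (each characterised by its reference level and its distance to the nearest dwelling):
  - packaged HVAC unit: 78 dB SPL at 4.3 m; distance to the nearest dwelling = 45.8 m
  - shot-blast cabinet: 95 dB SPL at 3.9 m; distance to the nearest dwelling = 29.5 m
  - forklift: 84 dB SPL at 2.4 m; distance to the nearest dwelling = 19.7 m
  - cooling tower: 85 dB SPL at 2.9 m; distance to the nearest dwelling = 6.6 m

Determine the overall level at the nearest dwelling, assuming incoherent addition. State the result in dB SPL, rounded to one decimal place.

80.8 dB SPL

First find each source's level at the receiver (point-source: −20·log₁₀(r/r_ref)), then combine on an intensity basis.
packaged HVAC unit: 78 − 20·log₁₀(45.8/4.3) = 78 − 20.55 = 57.45 dB SPL.
shot-blast cabinet: 95 − 20·log₁₀(29.5/3.9) = 95 − 17.58 = 77.42 dB SPL.
forklift: 84 − 20·log₁₀(19.7/2.4) = 84 − 18.29 = 65.71 dB SPL.
cooling tower: 85 − 20·log₁₀(6.6/2.9) = 85 − 7.14 = 77.86 dB SPL.
Σ 10^(L/10) = 1.206e+08 → L_total = 10·log₁₀(1.206e+08) = 80.81 dB SPL.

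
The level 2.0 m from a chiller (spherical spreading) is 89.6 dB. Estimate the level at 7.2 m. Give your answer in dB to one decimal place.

For a point source, L₂ = L₁ − 20·log₁₀(r₂/r₁).
L₂ = 89.6 − 20·log₁₀(7.2/2.0) = 89.6 − 11.126 = 78.47 dB.

78.5 dB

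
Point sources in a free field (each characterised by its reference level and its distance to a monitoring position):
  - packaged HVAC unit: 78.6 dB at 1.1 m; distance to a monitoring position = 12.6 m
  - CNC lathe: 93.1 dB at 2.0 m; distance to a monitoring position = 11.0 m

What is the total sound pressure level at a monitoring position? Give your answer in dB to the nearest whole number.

Propagate each source to the receiver with L = L_ref − 20·log₁₀(r/r_ref), then add intensities.
packaged HVAC unit: 78.6 − 20·log₁₀(12.6/1.1) = 78.6 − 21.18 = 57.42 dB.
CNC lathe: 93.1 − 20·log₁₀(11.0/2.0) = 93.1 − 14.81 = 78.29 dB.
Σ 10^(L/10) = 6.805e+07 → L_total = 10·log₁₀(6.805e+07) = 78.33 dB.

78 dB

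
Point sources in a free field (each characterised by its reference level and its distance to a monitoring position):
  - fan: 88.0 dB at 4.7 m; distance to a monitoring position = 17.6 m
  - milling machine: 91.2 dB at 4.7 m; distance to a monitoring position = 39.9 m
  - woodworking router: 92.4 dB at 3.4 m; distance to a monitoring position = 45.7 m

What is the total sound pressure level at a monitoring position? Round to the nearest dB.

First find each source's level at the receiver (point-source: −20·log₁₀(r/r_ref)), then combine on an intensity basis.
fan: 88.0 − 20·log₁₀(17.6/4.7) = 88.0 − 11.47 = 76.53 dB.
milling machine: 91.2 − 20·log₁₀(39.9/4.7) = 91.2 − 18.58 = 72.62 dB.
woodworking router: 92.4 − 20·log₁₀(45.7/3.4) = 92.4 − 22.57 = 69.83 dB.
Σ 10^(L/10) = 7.291e+07 → L_total = 10·log₁₀(7.291e+07) = 78.63 dB.

79 dB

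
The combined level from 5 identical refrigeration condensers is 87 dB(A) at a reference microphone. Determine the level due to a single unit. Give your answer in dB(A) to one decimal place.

80.0 dB(A)

5 equal contributions raise the level by 10·log₁₀ 5 = 6.990 dB, so each unit alone gives 87 − 6.990.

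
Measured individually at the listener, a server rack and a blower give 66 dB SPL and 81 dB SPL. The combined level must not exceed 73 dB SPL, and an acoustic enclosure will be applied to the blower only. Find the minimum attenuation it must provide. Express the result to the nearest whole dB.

The untreated sources together contribute 10^(66/10) = 3.981e+06, i.e. 66.00 dB SPL.
The limit corresponds to 10^(73/10) = 1.995e+07; subtracting the fixed part leaves 1.597e+07 for the blower, i.e. 72.03 dB SPL.
So the blower must be reduced from 81 to 72.03 dB SPL: IL = 8.97 dB.

9 dB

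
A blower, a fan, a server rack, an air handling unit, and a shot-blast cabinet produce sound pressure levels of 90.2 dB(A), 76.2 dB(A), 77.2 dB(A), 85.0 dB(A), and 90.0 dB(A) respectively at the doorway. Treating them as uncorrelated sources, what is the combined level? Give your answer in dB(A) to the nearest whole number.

For uncorrelated sources the intensities add, so convert each level to linear form, sum, and take 10·log₁₀ of the total.
Σ 10^(L/10) = 10^(90.2/10) + 10^(76.2/10) + 10^(77.2/10) + 10^(85.0/10) + 10^(90.0/10) = 2.458e+09.
L_total = 10·log₁₀(2.458e+09) = 93.90 dB(A).

94 dB(A)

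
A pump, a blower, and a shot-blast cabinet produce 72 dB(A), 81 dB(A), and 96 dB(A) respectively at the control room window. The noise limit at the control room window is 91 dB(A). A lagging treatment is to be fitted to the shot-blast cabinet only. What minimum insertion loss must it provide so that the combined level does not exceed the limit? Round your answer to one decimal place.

Fixed contribution from the other sources: Σ 10^(L/10) = 10^(72/10) + 10^(81/10) = 1.417e+08 (81.51 dB(A)).
The limit corresponds to 10^(91/10) = 1.259e+09; subtracting the fixed part leaves 1.117e+09 for the shot-blast cabinet, i.e. 90.48 dB(A).
So the shot-blast cabinet must be reduced from 96 to 90.48 dB(A): IL = 5.52 dB.

5.5 dB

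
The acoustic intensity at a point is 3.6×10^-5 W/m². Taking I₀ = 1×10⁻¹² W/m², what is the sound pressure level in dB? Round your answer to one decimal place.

Dividing by I₀ shifts the exponent by 12: I/I₀ = 3.6×10^7.
L = 10·(0.5563 + 7) = 75.56 dB.

75.6 dB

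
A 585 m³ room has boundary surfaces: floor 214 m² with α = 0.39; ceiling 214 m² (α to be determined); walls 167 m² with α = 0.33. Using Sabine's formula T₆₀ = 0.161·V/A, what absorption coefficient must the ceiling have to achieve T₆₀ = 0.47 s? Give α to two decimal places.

Required total absorption A = 0.161·585/0.47 = 200.39 m².
Absorption from the other surfaces = 214·0.39 + 167·0.33 = 138.57 m², so the ceiling must supply 61.82 m² over 214 m².
α = 61.82/214 = 0.289.

0.29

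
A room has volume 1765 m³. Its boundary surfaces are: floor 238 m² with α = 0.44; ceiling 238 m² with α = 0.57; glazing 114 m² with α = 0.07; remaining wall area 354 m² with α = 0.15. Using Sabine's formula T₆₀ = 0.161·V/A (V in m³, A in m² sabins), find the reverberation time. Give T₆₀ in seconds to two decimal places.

Total absorption A = 238·0.44 + 238·0.57 + 114·0.07 + 354·0.15 = 301.46 m² sabins.
T₆₀ = 0.161·V/A = 0.161·1765/301.46 = 0.943 s.

0.94 s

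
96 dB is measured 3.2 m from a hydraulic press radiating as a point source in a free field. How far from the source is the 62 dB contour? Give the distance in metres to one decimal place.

For a point source L₁ − L₂ = 20·log₁₀(r₂/r₁), so r₂ = r₁·10^((L₁−L₂)/20).
r₂ = 3.2·10^((96−62)/20) = 3.2·10^(34.0/20) = 160.38 m.

160.4 m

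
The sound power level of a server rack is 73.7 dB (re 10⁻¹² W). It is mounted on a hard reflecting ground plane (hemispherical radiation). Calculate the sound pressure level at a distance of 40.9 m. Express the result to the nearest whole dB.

The power spreads over a hemisphere of area 2π·r², so L_p = L_w − 10·log₁₀(2π·r²).
2π·r² = 1.051e+04 m², 10·log₁₀ of that is 40.216 dB.
L_p = 73.7 − 40.216 = 33.48 dB.

33 dB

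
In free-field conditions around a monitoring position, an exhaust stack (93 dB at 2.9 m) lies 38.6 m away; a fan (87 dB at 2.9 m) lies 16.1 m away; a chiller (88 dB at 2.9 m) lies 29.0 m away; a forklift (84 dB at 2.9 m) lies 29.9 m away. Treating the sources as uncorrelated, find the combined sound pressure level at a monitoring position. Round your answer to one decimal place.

75.6 dB

Propagate each source to the receiver with L = L_ref − 20·log₁₀(r/r_ref), then add intensities.
exhaust stack: 93 − 20·log₁₀(38.6/2.9) = 93 − 22.48 = 70.52 dB.
fan: 87 − 20·log₁₀(16.1/2.9) = 87 − 14.89 = 72.11 dB.
chiller: 88 − 20·log₁₀(29.0/2.9) = 88 − 20.00 = 68.00 dB.
forklift: 84 − 20·log₁₀(29.9/2.9) = 84 − 20.27 = 63.73 dB.
Σ 10^(L/10) = 3.620e+07 → L_total = 10·log₁₀(3.620e+07) = 75.59 dB.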